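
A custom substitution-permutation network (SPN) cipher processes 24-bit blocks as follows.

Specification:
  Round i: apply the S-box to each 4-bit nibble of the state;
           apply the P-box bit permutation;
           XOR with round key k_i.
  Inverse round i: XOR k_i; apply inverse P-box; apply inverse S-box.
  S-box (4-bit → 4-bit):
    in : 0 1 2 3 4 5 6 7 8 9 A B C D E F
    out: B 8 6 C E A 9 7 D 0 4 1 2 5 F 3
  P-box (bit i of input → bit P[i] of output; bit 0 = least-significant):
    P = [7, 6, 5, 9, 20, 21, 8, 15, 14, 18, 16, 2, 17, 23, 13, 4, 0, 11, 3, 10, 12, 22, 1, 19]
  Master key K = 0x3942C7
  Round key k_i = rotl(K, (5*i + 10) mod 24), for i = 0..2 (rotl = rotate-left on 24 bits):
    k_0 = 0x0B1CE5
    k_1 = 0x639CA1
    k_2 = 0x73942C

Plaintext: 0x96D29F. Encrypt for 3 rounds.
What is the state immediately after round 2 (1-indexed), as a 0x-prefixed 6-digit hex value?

0x0AE7D5

s_0 = plaintext = 0x96D29F
s_1 = Round(s_0, k_0) = 0x0C3824
s_2 = Round(s_1, k_1) = 0x0AE7D5
s_3 = Round(s_2, k_2) = 0xACE774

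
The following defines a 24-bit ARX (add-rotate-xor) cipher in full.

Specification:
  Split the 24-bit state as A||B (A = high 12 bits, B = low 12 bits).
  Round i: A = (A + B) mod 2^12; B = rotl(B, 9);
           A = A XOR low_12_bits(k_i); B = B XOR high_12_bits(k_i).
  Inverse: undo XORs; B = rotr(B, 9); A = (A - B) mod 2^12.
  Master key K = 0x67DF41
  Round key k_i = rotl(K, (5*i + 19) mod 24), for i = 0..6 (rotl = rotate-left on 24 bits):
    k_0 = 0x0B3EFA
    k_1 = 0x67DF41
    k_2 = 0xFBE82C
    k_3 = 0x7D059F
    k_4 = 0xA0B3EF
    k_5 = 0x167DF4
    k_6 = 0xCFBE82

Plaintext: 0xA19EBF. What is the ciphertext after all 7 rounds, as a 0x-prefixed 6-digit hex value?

s_0 = plaintext = 0xA19EBF
s_1 = Round(s_0, k_0) = 0x622F64
s_2 = Round(s_1, k_1) = 0xAC7F91
s_3 = Round(s_2, k_2) = 0x274C4C
s_4 = Round(s_3, k_3) = 0xB5FE59
s_5 = Round(s_4, k_4) = 0xA579C0
s_6 = Round(s_5, k_5) = 0x9E305F
s_7 = Round(s_6, k_6) = 0x4C02F0

0x4C02F0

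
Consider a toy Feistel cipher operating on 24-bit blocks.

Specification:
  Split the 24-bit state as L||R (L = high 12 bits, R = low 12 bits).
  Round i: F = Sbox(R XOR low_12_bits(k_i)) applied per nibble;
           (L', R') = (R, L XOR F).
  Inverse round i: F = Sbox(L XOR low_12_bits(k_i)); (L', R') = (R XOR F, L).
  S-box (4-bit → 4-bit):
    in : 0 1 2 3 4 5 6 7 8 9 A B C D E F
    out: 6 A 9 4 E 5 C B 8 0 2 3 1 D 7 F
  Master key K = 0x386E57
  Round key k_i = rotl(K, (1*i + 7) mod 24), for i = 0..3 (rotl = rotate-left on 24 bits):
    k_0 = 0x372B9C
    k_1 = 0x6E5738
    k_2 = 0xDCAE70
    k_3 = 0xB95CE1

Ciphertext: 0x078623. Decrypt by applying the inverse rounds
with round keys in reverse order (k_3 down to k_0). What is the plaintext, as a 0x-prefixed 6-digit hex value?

0xB86C8D

s_0 = ciphertext = 0x078623
s_1 = InvRound(s_0, k_3) = 0x723078
s_2 = InvRound(s_1, k_2) = 0x02C723
s_3 = InvRound(s_2, k_1) = 0xC8D02C
s_4 = InvRound(s_3, k_0) = 0xB86C8D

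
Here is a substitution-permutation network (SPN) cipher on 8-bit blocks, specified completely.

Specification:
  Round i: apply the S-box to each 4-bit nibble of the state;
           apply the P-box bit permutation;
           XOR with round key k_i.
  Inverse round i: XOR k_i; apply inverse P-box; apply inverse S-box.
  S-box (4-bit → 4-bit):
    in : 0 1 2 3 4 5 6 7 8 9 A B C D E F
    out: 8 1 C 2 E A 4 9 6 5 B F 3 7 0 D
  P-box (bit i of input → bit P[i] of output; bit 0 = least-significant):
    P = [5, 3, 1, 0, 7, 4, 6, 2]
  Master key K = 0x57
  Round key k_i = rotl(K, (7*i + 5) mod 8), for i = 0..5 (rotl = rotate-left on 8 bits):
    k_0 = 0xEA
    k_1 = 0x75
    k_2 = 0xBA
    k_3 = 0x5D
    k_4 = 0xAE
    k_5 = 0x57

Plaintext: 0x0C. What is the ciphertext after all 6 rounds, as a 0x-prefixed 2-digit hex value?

0xD9

s_0 = plaintext = 0x0C
s_1 = Round(s_0, k_0) = 0xC6
s_2 = Round(s_1, k_1) = 0xE7
s_3 = Round(s_2, k_2) = 0x9B
s_4 = Round(s_3, k_3) = 0xB6
s_5 = Round(s_4, k_4) = 0x78
s_6 = Round(s_5, k_5) = 0xD9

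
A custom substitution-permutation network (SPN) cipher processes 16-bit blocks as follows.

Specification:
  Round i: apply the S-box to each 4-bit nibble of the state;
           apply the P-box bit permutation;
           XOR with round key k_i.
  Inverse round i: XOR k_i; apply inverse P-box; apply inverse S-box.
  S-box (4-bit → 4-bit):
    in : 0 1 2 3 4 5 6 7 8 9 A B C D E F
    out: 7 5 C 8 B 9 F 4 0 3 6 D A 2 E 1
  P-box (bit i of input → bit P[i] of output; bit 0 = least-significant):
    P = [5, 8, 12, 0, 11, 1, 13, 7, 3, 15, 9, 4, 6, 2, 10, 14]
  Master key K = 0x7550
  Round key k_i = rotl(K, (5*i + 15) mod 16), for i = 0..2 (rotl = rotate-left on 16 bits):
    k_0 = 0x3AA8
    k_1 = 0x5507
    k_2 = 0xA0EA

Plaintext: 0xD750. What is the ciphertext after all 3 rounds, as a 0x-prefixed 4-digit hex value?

s_0 = plaintext = 0xD750
s_1 = Round(s_0, k_0) = 0x210C
s_2 = Round(s_1, k_1) = 0x3A0C
s_3 = Round(s_2, k_2) = 0x4BE9

0x4BE9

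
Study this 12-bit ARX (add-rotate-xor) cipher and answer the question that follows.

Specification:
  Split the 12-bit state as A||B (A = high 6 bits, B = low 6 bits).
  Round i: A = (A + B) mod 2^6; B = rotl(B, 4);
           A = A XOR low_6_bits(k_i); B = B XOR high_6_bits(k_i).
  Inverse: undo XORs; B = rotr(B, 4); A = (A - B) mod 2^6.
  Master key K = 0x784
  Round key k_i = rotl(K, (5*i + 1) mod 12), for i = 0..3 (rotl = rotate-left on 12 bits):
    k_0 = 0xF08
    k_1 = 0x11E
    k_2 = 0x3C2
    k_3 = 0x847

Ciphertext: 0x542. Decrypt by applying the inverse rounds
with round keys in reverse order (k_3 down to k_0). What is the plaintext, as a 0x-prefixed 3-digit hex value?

s_0 = ciphertext = 0x542
s_1 = InvRound(s_0, k_3) = 0x10E
s_2 = InvRound(s_1, k_2) = 0x084
s_3 = InvRound(s_2, k_1) = 0x700
s_4 = InvRound(s_3, k_0) = 0x873

0x873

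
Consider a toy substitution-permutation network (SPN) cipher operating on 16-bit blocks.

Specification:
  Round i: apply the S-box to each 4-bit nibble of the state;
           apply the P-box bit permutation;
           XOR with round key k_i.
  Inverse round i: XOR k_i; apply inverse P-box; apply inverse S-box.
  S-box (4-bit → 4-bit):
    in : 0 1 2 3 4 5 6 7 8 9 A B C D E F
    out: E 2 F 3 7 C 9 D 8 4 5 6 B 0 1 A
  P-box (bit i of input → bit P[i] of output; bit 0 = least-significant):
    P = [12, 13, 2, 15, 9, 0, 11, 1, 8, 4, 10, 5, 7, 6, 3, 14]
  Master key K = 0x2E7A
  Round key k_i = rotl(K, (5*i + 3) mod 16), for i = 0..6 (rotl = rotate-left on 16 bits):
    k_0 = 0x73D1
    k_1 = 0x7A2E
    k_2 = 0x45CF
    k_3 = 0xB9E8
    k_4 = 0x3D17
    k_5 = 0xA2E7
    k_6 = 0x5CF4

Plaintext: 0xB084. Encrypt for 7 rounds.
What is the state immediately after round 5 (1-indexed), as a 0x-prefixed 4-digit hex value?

0xF85C

s_0 = plaintext = 0xB084
s_1 = Round(s_0, k_0) = 0x47AF
s_2 = Round(s_1, k_1) = 0xD5C6
s_3 = Round(s_2, k_2) = 0xD3EC
s_4 = Round(s_3, k_3) = 0x0AF8
s_5 = Round(s_4, k_4) = 0xF85C
s_6 = Round(s_5, k_5) = 0x5A85
s_7 = Round(s_6, k_6) = 0x99FA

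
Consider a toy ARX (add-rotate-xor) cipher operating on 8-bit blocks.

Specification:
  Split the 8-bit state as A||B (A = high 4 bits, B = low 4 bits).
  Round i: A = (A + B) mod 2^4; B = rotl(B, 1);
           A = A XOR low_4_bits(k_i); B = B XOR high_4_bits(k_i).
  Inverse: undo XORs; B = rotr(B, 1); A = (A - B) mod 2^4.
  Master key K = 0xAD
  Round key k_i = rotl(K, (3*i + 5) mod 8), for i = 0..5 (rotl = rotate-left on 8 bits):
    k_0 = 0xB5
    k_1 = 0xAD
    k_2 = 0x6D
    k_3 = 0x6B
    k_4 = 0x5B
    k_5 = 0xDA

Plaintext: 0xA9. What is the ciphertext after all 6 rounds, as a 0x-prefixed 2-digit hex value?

0xF6

s_0 = plaintext = 0xA9
s_1 = Round(s_0, k_0) = 0x68
s_2 = Round(s_1, k_1) = 0x3B
s_3 = Round(s_2, k_2) = 0x31
s_4 = Round(s_3, k_3) = 0xF4
s_5 = Round(s_4, k_4) = 0x8D
s_6 = Round(s_5, k_5) = 0xF6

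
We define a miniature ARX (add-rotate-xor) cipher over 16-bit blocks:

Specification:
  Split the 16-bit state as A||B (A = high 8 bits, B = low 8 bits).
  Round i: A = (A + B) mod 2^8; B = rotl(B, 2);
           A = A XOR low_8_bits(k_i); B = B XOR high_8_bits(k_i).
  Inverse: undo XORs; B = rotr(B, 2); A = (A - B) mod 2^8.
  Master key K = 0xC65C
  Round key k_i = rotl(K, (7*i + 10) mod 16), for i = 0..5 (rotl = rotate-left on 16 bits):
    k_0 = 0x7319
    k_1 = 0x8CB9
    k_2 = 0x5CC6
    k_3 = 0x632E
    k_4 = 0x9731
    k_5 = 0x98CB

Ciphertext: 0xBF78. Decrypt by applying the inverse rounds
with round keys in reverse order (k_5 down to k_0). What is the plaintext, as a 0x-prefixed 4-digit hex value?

0x7CED

s_0 = ciphertext = 0xBF78
s_1 = InvRound(s_0, k_5) = 0x3C38
s_2 = InvRound(s_1, k_4) = 0x22EB
s_3 = InvRound(s_2, k_3) = 0xEA22
s_4 = InvRound(s_3, k_2) = 0x8D9F
s_5 = InvRound(s_4, k_1) = 0x70C4
s_6 = InvRound(s_5, k_0) = 0x7CED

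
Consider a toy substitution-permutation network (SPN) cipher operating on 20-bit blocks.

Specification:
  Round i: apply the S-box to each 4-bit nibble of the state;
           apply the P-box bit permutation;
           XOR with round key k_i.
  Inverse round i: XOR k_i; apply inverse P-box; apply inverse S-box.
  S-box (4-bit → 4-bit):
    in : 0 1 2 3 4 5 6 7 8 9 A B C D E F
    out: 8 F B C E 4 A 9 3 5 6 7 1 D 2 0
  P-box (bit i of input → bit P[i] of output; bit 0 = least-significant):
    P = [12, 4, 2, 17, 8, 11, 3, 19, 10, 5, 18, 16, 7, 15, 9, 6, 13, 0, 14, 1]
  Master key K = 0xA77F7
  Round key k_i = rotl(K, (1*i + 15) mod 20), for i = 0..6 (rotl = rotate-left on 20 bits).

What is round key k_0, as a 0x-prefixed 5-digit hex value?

K = 0xA77F7
k_0 = rotl(K, (1*0+15) mod 20) = rotl(K, 15) = 0xBD3BF

0xBD3BF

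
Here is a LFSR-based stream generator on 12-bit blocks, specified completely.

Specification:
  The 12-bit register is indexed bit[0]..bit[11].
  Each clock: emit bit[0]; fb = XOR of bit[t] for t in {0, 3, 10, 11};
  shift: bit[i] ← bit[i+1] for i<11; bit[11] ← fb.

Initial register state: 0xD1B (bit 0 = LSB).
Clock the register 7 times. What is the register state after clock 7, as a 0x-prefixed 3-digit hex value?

0x7DA

reg_0 = 0xD1B
clock 1: out=1, reg = 0x68D
clock 2: out=1, reg = 0xB46
clock 3: out=0, reg = 0xDA3
clock 4: out=1, reg = 0xED1
clock 5: out=1, reg = 0xF68
clock 6: out=0, reg = 0xFB4
clock 7: out=0, reg = 0x7DA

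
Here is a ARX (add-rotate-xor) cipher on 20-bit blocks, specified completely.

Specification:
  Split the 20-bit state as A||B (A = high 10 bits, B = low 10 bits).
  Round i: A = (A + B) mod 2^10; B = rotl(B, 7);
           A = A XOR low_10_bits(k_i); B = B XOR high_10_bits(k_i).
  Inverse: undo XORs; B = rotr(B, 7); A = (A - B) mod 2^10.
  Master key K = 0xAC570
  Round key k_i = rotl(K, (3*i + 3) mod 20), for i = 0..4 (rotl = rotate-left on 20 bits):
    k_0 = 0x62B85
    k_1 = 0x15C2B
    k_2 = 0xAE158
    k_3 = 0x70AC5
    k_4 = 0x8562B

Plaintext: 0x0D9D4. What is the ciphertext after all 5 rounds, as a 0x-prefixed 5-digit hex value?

s_0 = plaintext = 0x0D9D4
s_1 = Round(s_0, k_0) = 0x63FB0
s_2 = Round(s_1, k_1) = 0x45021
s_3 = Round(s_2, k_2) = 0x1B63C
s_4 = Round(s_3, k_3) = 0x1B385
s_5 = Round(s_4, k_4) = 0x768E5

0x768E5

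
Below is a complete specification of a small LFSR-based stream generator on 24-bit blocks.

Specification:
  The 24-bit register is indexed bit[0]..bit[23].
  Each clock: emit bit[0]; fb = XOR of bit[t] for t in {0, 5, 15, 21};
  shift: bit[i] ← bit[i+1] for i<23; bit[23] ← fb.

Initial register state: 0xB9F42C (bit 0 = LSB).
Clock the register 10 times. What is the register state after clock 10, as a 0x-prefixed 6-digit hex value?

0xF8EE7D

reg_0 = 0xB9F42C
clock 1: out=0, reg = 0xDCFA16
clock 2: out=0, reg = 0xEE7D0B
clock 3: out=1, reg = 0x773E85
clock 4: out=1, reg = 0x3B9F42
clock 5: out=0, reg = 0x1DCFA1
clock 6: out=1, reg = 0x8EE7D0
clock 7: out=0, reg = 0xC773E8
clock 8: out=0, reg = 0xE3B9F4
clock 9: out=0, reg = 0xF1DCFA
clock 10: out=0, reg = 0xF8EE7D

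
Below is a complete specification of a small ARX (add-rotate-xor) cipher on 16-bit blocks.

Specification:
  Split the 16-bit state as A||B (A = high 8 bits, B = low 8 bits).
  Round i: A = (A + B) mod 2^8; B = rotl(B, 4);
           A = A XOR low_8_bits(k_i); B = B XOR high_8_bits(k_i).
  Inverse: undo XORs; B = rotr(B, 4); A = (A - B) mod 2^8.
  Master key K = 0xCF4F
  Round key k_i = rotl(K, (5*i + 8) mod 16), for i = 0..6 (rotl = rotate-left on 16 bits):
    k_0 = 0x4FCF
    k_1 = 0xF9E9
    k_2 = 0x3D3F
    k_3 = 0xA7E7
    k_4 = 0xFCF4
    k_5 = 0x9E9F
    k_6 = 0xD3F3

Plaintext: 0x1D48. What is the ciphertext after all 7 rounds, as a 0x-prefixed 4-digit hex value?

s_0 = plaintext = 0x1D48
s_1 = Round(s_0, k_0) = 0xAACB
s_2 = Round(s_1, k_1) = 0x9C45
s_3 = Round(s_2, k_2) = 0xDE69
s_4 = Round(s_3, k_3) = 0xA031
s_5 = Round(s_4, k_4) = 0x25EF
s_6 = Round(s_5, k_5) = 0x8B60
s_7 = Round(s_6, k_6) = 0x18D5

0x18D5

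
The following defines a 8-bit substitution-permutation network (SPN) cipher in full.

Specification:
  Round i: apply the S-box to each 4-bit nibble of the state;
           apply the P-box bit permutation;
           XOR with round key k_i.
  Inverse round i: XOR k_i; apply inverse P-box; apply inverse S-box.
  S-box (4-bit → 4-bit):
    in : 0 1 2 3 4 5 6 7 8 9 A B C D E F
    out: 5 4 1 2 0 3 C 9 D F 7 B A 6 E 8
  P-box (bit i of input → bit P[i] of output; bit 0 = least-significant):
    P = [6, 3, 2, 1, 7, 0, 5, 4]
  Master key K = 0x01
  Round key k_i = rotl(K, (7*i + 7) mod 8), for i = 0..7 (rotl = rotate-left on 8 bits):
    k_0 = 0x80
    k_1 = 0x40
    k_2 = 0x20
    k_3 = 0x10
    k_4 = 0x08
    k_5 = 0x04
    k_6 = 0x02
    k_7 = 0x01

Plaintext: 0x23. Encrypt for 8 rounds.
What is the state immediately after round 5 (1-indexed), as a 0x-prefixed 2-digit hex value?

s_0 = plaintext = 0x23
s_1 = Round(s_0, k_0) = 0x08
s_2 = Round(s_1, k_1) = 0xA6
s_3 = Round(s_2, k_2) = 0x87
s_4 = Round(s_3, k_3) = 0xE2
s_5 = Round(s_4, k_4) = 0x79
s_6 = Round(s_5, k_5) = 0xDA
s_7 = Round(s_6, k_6) = 0x6F
s_8 = Round(s_7, k_7) = 0x33

0x79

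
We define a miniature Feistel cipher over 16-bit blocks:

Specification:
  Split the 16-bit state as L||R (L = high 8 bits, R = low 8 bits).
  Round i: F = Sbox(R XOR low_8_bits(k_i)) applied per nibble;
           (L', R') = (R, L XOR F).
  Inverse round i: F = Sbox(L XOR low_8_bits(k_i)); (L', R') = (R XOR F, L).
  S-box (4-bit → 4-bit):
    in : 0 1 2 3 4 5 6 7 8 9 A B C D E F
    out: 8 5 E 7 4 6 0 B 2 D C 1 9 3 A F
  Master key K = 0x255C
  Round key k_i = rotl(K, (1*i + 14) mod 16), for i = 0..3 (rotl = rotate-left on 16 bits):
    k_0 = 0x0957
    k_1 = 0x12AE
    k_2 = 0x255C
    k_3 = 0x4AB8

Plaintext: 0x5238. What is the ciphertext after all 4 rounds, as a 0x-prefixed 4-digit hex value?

0x8AB1

s_0 = plaintext = 0x5238
s_1 = Round(s_0, k_0) = 0x385D
s_2 = Round(s_1, k_1) = 0x5DCF
s_3 = Round(s_2, k_2) = 0xCF8A
s_4 = Round(s_3, k_3) = 0x8AB1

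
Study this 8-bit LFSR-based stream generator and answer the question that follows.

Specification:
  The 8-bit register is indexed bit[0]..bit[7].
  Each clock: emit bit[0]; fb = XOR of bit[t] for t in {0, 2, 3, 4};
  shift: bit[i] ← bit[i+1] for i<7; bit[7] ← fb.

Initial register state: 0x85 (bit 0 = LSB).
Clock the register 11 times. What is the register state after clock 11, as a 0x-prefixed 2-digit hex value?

0x7F

reg_0 = 0x85
clock 1: out=1, reg = 0x42
clock 2: out=0, reg = 0x21
clock 3: out=1, reg = 0x90
clock 4: out=0, reg = 0xC8
clock 5: out=0, reg = 0xE4
clock 6: out=0, reg = 0xF2
clock 7: out=0, reg = 0xF9
clock 8: out=1, reg = 0xFC
clock 9: out=0, reg = 0xFE
clock 10: out=0, reg = 0xFF
clock 11: out=1, reg = 0x7F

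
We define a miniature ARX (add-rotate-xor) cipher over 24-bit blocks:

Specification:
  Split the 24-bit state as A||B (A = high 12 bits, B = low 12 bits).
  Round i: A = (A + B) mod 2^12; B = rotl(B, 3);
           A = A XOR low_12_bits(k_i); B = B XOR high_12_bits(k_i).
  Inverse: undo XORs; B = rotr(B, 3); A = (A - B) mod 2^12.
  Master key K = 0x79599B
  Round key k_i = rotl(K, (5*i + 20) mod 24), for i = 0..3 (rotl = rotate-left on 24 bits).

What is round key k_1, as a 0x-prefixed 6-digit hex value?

K = 0x79599B
k_0 = rotl(K, (5*0+20) mod 24) = rotl(K, 20) = 0xB79599
k_1 = rotl(K, (5*1+20) mod 24) = rotl(K, 1) = 0xF2B336

0xF2B336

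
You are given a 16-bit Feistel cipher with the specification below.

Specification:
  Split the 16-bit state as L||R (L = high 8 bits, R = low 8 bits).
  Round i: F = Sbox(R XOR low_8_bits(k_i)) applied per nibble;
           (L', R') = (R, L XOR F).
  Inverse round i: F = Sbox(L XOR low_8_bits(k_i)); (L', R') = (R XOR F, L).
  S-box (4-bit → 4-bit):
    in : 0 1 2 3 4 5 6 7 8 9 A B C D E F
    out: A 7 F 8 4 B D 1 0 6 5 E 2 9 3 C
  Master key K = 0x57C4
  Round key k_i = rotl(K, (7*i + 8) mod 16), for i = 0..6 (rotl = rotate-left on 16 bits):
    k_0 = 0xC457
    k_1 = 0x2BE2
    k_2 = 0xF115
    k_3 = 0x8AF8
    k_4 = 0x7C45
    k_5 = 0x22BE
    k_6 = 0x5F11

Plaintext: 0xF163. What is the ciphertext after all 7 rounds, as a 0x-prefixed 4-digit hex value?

s_0 = plaintext = 0xF163
s_1 = Round(s_0, k_0) = 0x6375
s_2 = Round(s_1, k_1) = 0x7502
s_3 = Round(s_2, k_2) = 0x0204
s_4 = Round(s_3, k_3) = 0x04C0
s_5 = Round(s_4, k_4) = 0xC00F
s_6 = Round(s_5, k_5) = 0x0F27
s_7 = Round(s_6, k_6) = 0x2782

0x2782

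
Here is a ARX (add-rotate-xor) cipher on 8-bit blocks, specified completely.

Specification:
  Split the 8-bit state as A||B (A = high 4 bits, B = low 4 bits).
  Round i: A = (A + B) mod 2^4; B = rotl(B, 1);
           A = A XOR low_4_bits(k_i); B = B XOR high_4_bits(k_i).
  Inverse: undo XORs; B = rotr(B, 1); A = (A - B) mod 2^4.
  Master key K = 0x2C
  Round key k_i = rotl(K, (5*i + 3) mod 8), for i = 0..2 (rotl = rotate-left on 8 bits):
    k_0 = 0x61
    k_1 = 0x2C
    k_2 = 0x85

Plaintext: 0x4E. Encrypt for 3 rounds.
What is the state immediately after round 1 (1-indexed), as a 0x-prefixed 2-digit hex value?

s_0 = plaintext = 0x4E
s_1 = Round(s_0, k_0) = 0x3B
s_2 = Round(s_1, k_1) = 0x25
s_3 = Round(s_2, k_2) = 0x22

0x3B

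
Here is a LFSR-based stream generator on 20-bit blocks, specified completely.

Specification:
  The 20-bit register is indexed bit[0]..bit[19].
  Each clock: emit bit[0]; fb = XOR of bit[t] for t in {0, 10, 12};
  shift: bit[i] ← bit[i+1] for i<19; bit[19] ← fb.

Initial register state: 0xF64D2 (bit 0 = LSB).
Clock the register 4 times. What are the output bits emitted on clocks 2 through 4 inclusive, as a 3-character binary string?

reg_0 = 0xF64D2
clock 1: out=0, reg = 0xFB269
clock 2: out=1, reg = 0x7D934
clock 3: out=0, reg = 0xBEC9A
clock 4: out=0, reg = 0xDF64D

100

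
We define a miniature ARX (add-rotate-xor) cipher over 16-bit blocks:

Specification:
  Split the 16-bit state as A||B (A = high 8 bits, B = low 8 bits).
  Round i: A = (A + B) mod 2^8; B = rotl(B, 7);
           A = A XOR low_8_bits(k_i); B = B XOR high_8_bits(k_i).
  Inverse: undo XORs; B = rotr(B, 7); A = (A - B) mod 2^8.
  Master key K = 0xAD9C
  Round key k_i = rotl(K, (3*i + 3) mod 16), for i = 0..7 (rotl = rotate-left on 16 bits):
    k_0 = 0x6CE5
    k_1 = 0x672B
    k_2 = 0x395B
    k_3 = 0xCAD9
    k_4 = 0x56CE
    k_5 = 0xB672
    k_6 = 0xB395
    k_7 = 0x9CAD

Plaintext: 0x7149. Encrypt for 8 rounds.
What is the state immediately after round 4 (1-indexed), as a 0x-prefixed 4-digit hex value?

0xD596

s_0 = plaintext = 0x7149
s_1 = Round(s_0, k_0) = 0x5FC8
s_2 = Round(s_1, k_1) = 0x0C03
s_3 = Round(s_2, k_2) = 0x54B8
s_4 = Round(s_3, k_3) = 0xD596
s_5 = Round(s_4, k_4) = 0xA51D
s_6 = Round(s_5, k_5) = 0xB038
s_7 = Round(s_6, k_6) = 0x7DAF
s_8 = Round(s_7, k_7) = 0x814B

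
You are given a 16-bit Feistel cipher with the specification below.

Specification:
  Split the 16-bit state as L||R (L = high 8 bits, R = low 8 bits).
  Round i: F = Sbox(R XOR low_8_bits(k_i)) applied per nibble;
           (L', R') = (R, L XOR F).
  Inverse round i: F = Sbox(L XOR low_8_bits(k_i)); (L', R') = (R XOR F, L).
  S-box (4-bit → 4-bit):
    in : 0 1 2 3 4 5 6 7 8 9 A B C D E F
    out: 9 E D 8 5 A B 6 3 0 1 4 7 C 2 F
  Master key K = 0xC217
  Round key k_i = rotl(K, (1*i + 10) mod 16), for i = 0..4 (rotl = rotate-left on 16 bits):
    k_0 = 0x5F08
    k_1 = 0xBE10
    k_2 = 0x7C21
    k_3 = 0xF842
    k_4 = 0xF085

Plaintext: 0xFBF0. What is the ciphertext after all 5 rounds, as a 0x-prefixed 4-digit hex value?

s_0 = plaintext = 0xFBF0
s_1 = Round(s_0, k_0) = 0xF008
s_2 = Round(s_1, k_1) = 0x0813
s_3 = Round(s_2, k_2) = 0x1385
s_4 = Round(s_3, k_3) = 0x8565
s_5 = Round(s_4, k_4) = 0x65AC

0x65AC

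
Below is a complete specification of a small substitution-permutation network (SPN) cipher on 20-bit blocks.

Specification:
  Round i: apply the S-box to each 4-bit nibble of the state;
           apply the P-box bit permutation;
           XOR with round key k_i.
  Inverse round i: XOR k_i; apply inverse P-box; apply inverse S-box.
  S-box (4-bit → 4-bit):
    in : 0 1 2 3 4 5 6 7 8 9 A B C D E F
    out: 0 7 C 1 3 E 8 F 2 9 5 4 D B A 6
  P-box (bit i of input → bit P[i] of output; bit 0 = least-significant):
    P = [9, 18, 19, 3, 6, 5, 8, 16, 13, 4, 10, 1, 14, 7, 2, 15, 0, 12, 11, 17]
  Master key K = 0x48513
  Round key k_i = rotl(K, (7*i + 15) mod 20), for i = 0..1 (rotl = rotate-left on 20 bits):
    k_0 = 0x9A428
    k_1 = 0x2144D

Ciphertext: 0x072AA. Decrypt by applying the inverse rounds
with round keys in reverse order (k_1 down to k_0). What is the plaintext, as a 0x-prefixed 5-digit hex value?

0x16946

s_0 = ciphertext = 0x072AA
s_1 = InvRound(s_0, k_1) = 0x91C43
s_2 = InvRound(s_1, k_0) = 0x16946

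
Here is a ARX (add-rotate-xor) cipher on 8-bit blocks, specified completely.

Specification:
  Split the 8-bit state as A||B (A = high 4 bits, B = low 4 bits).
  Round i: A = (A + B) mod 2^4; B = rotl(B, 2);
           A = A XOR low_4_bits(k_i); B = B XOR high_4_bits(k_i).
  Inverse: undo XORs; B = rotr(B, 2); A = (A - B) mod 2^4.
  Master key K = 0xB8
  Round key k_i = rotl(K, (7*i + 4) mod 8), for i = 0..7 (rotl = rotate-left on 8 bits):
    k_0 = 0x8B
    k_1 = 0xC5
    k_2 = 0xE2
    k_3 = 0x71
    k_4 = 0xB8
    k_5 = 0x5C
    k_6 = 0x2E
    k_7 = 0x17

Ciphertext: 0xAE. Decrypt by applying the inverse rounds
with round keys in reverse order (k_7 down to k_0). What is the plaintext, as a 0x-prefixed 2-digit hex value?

s_0 = ciphertext = 0xAE
s_1 = InvRound(s_0, k_7) = 0xEF
s_2 = InvRound(s_1, k_6) = 0x97
s_3 = InvRound(s_2, k_5) = 0xD8
s_4 = InvRound(s_3, k_4) = 0x9C
s_5 = InvRound(s_4, k_3) = 0xAE
s_6 = InvRound(s_5, k_2) = 0x80
s_7 = InvRound(s_6, k_1) = 0xA3
s_8 = InvRound(s_7, k_0) = 0x3E

0x3E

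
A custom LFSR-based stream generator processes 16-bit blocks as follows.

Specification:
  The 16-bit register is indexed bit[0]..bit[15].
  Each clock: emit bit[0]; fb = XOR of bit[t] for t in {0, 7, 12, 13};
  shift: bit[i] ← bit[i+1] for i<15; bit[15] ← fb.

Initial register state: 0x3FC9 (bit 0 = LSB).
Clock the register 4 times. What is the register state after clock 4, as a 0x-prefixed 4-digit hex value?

reg_0 = 0x3FC9
clock 1: out=1, reg = 0x1FE4
clock 2: out=0, reg = 0x0FF2
clock 3: out=0, reg = 0x87F9
clock 4: out=1, reg = 0x43FC

0x43FC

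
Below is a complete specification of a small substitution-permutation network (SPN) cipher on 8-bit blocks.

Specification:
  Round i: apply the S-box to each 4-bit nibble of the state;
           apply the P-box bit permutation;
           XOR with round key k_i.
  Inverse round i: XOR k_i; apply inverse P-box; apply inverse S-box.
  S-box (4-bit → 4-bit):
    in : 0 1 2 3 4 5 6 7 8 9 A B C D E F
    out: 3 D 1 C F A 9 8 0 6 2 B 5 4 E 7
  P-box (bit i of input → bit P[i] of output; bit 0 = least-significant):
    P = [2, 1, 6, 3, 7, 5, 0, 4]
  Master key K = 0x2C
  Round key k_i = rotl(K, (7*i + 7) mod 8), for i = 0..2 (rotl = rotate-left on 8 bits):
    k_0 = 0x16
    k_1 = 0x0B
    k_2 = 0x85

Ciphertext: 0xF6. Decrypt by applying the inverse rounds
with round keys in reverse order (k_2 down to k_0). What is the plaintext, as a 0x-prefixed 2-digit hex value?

s_0 = ciphertext = 0xF6
s_1 = InvRound(s_0, k_2) = 0xE9
s_2 = InvRound(s_1, k_1) = 0x09
s_3 = InvRound(s_2, k_0) = 0x3B

0x3B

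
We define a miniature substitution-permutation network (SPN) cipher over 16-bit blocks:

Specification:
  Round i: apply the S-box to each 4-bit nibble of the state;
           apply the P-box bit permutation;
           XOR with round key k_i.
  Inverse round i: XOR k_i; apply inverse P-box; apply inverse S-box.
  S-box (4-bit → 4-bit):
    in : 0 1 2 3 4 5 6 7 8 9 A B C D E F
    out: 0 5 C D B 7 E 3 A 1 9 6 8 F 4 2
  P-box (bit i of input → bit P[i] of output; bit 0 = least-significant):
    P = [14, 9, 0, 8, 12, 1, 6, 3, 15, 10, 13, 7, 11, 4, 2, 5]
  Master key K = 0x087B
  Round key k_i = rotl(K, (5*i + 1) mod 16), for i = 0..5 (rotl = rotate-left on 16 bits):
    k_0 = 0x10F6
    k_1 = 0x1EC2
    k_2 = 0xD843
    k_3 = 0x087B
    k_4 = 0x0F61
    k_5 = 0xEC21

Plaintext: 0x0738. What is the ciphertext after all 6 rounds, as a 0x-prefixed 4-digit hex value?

0x41FE

s_0 = plaintext = 0x0738
s_1 = Round(s_0, k_0) = 0x87BE
s_2 = Round(s_1, k_1) = 0x9AB1
s_3 = Round(s_2, k_2) = 0x1080
s_4 = Round(s_3, k_3) = 0x0075
s_5 = Round(s_4, k_4) = 0x5D62
s_6 = Round(s_5, k_5) = 0x41FE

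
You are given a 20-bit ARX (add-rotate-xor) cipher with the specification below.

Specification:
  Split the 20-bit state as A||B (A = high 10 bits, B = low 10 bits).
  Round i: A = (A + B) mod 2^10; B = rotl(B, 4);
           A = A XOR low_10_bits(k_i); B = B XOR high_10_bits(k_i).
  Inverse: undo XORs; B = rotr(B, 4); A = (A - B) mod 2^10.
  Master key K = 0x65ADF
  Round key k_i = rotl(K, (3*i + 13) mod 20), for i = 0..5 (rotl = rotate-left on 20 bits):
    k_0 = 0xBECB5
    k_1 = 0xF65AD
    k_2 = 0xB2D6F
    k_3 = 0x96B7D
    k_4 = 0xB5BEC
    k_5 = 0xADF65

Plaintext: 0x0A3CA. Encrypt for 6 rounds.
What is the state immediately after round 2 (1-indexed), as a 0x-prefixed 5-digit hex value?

0x0DA90

s_0 = plaintext = 0x0A3CA
s_1 = Round(s_0, k_0) = 0xD1E54
s_2 = Round(s_1, k_1) = 0x0DA90
s_3 = Round(s_2, k_2) = 0xEA7C1
s_4 = Round(s_3, k_3) = 0x05E45
s_5 = Round(s_4, k_4) = 0x6C28F
s_6 = Round(s_5, k_5) = 0xD6A4D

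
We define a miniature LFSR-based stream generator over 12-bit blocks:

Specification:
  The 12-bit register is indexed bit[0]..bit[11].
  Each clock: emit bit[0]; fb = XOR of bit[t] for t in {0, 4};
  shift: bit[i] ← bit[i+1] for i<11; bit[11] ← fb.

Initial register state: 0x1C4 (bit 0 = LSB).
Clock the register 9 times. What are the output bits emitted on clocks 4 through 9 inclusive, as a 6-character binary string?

000111

reg_0 = 0x1C4
clock 1: out=0, reg = 0x0E2
clock 2: out=0, reg = 0x071
clock 3: out=1, reg = 0x038
clock 4: out=0, reg = 0x81C
clock 5: out=0, reg = 0xC0E
clock 6: out=0, reg = 0x607
clock 7: out=1, reg = 0xB03
clock 8: out=1, reg = 0xD81
clock 9: out=1, reg = 0xEC0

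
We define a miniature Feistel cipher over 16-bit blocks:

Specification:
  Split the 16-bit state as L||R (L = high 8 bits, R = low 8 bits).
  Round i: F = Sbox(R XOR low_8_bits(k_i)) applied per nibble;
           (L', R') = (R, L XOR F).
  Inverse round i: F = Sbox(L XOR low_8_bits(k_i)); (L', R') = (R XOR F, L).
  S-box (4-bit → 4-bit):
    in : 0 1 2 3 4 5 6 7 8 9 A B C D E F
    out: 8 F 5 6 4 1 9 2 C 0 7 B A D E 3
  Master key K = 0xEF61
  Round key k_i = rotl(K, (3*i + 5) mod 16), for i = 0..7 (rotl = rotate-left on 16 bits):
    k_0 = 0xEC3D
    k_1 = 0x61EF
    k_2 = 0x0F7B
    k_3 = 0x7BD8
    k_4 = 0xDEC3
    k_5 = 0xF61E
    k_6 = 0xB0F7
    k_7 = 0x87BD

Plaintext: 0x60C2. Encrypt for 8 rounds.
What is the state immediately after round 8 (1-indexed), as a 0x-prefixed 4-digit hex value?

s_0 = plaintext = 0x60C2
s_1 = Round(s_0, k_0) = 0xC253
s_2 = Round(s_1, k_1) = 0x5378
s_3 = Round(s_2, k_2) = 0x78D5
s_4 = Round(s_3, k_3) = 0xD5F5
s_5 = Round(s_4, k_4) = 0xF5BC
s_6 = Round(s_5, k_5) = 0xBC80
s_7 = Round(s_6, k_6) = 0x809E
s_8 = Round(s_7, k_7) = 0x9ED6

0x9ED6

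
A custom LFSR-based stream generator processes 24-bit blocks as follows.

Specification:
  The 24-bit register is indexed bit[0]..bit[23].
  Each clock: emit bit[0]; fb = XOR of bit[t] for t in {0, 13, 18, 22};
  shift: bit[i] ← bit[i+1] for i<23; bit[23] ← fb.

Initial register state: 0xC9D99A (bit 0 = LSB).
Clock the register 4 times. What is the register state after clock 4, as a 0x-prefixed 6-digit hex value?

0x1C9D99

reg_0 = 0xC9D99A
clock 1: out=0, reg = 0xE4ECCD
clock 2: out=1, reg = 0x727666
clock 3: out=0, reg = 0x393B33
clock 4: out=1, reg = 0x1C9D99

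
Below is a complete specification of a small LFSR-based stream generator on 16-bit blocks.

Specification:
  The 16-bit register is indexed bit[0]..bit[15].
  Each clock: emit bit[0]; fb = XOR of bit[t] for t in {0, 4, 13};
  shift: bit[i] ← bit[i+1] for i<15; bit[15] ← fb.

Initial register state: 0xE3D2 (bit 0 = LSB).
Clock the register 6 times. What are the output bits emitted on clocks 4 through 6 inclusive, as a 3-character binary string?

reg_0 = 0xE3D2
clock 1: out=0, reg = 0x71E9
clock 2: out=1, reg = 0x38F4
clock 3: out=0, reg = 0x1C7A
clock 4: out=0, reg = 0x8E3D
clock 5: out=1, reg = 0x471E
clock 6: out=0, reg = 0xA38F

010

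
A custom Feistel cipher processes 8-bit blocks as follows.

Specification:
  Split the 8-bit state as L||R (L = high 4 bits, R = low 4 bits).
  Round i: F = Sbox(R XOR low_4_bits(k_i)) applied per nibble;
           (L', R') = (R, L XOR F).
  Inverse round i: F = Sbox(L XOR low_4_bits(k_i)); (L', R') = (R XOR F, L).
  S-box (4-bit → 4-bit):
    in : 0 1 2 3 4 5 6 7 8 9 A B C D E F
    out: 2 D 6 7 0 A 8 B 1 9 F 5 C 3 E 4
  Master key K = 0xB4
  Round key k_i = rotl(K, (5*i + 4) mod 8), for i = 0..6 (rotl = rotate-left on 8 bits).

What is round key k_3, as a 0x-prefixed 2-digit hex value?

K = 0xB4
k_0 = rotl(K, (5*0+4) mod 8) = rotl(K, 4) = 0x4B
k_1 = rotl(K, (5*1+4) mod 8) = rotl(K, 1) = 0x69
k_2 = rotl(K, (5*2+4) mod 8) = rotl(K, 6) = 0x2D
k_3 = rotl(K, (5*3+4) mod 8) = rotl(K, 3) = 0xA5

0xA5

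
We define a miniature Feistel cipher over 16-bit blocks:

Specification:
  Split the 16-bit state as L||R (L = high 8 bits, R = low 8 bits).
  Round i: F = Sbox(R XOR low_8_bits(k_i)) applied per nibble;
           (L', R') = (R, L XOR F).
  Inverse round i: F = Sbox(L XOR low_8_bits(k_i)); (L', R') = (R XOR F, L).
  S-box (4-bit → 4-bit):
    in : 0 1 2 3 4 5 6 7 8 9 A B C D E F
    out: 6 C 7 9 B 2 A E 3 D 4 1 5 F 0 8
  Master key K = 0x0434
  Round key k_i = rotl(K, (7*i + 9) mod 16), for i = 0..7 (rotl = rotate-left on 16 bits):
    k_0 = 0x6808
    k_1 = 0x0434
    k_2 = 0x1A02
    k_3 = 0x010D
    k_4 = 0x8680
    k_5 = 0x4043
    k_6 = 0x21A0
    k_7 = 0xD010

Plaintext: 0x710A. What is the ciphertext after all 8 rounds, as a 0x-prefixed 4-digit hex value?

s_0 = plaintext = 0x710A
s_1 = Round(s_0, k_0) = 0x0A16
s_2 = Round(s_1, k_1) = 0x167D
s_3 = Round(s_2, k_2) = 0x7DFE
s_4 = Round(s_3, k_3) = 0xFEF4
s_5 = Round(s_4, k_4) = 0xF415
s_6 = Round(s_5, k_5) = 0x15DE
s_7 = Round(s_6, k_6) = 0xDEF5
s_8 = Round(s_7, k_7) = 0xF5DC

0xF5DC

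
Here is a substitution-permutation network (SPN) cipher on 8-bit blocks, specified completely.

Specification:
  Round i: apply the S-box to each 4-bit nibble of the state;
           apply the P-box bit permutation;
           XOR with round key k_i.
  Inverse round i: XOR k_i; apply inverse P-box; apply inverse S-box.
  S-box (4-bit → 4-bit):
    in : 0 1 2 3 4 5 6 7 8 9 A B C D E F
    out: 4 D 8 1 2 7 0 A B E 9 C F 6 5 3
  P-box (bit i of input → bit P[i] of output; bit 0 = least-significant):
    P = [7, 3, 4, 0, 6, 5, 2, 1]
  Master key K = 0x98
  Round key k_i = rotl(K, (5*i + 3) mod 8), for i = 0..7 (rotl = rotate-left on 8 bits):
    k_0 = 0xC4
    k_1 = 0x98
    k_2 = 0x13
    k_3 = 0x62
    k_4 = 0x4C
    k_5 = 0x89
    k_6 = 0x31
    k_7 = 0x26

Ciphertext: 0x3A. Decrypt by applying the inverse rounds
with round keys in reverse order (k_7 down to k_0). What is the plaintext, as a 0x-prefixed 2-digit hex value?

s_0 = ciphertext = 0x3A
s_1 = InvRound(s_0, k_7) = 0x0D
s_2 = InvRound(s_1, k_6) = 0xDD
s_3 = InvRound(s_2, k_5) = 0xE0
s_4 = InvRound(s_3, k_4) = 0xDF
s_5 = InvRound(s_4, k_3) = 0xDC
s_6 = InvRound(s_5, k_2) = 0x18
s_7 = InvRound(s_6, k_1) = 0x63
s_8 = InvRound(s_7, k_0) = 0x9A

0x9A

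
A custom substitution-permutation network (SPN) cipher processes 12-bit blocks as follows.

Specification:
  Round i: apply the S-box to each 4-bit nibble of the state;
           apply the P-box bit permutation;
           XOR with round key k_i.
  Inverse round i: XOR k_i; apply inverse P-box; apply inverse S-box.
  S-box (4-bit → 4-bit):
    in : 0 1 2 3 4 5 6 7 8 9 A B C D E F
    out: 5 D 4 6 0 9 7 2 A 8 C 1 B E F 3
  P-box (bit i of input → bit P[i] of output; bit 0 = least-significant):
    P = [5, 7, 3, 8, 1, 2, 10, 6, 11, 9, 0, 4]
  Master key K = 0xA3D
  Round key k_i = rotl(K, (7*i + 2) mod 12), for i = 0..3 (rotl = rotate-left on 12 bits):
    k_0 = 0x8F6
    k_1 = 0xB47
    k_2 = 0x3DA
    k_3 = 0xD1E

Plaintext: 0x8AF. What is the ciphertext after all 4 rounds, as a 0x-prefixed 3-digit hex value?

s_0 = plaintext = 0x8AF
s_1 = Round(s_0, k_0) = 0xE06
s_2 = Round(s_1, k_1) = 0x5FC
s_3 = Round(s_2, k_2) = 0xA6C
s_4 = Round(s_3, k_3) = 0x8A9

0x8A9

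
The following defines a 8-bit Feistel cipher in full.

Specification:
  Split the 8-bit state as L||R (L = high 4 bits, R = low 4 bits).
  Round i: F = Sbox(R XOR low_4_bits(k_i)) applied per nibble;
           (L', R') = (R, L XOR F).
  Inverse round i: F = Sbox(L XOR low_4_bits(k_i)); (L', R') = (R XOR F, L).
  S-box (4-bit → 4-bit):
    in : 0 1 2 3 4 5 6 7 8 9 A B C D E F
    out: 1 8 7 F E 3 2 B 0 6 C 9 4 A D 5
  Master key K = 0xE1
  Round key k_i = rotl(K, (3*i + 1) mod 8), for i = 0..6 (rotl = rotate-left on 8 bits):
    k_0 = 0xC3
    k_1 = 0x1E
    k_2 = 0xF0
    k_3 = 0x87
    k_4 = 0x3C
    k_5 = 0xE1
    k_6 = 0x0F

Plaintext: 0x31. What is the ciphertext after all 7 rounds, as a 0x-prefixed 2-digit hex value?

0x59

s_0 = plaintext = 0x31
s_1 = Round(s_0, k_0) = 0x14
s_2 = Round(s_1, k_1) = 0x4D
s_3 = Round(s_2, k_2) = 0xDE
s_4 = Round(s_3, k_3) = 0xEB
s_5 = Round(s_4, k_4) = 0xB5
s_6 = Round(s_5, k_5) = 0x55
s_7 = Round(s_6, k_6) = 0x59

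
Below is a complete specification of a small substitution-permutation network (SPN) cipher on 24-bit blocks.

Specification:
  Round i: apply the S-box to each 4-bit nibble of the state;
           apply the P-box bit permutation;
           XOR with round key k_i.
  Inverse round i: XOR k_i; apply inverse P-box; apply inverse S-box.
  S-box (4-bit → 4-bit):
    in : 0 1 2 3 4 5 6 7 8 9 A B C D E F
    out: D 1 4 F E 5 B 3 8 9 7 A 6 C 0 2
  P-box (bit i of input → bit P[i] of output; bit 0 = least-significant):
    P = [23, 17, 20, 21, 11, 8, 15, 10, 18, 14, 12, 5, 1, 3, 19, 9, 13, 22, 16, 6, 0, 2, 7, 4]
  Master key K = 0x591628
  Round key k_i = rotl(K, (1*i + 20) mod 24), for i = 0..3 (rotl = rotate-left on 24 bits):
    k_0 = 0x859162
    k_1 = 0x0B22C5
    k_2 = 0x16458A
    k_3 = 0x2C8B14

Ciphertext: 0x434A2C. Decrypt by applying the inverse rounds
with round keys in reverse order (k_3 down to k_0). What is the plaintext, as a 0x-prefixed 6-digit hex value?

0xF67B30

s_0 = ciphertext = 0x434A2C
s_1 = InvRound(s_0, k_3) = 0x8CC6CB
s_2 = InvRound(s_1, k_2) = 0x18DECA
s_3 = InvRound(s_2, k_1) = 0x757C0C
s_4 = InvRound(s_3, k_0) = 0xF67B30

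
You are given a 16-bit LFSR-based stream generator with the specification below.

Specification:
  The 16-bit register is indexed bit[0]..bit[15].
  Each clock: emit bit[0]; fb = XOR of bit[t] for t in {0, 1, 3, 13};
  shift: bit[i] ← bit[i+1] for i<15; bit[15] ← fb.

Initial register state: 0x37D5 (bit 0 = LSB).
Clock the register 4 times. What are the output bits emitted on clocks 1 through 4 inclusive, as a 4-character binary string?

1010

reg_0 = 0x37D5
clock 1: out=1, reg = 0x1BEA
clock 2: out=0, reg = 0x0DF5
clock 3: out=1, reg = 0x86FA
clock 4: out=0, reg = 0x437D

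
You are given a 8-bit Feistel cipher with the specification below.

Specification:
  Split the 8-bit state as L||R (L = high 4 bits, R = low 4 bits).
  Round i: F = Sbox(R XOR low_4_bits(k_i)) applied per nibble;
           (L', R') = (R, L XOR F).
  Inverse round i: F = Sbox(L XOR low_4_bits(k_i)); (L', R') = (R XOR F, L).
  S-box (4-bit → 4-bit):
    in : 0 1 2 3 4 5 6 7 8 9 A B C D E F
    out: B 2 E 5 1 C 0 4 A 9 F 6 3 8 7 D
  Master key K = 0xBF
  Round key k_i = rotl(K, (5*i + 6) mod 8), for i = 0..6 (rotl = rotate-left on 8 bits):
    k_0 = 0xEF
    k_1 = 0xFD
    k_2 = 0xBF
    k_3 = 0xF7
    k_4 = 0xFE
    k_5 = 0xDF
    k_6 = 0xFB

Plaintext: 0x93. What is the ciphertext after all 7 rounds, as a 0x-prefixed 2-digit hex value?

0x7B

s_0 = plaintext = 0x93
s_1 = Round(s_0, k_0) = 0x3A
s_2 = Round(s_1, k_1) = 0xA7
s_3 = Round(s_2, k_2) = 0x70
s_4 = Round(s_3, k_3) = 0x03
s_5 = Round(s_4, k_4) = 0x38
s_6 = Round(s_5, k_5) = 0x87
s_7 = Round(s_6, k_6) = 0x7B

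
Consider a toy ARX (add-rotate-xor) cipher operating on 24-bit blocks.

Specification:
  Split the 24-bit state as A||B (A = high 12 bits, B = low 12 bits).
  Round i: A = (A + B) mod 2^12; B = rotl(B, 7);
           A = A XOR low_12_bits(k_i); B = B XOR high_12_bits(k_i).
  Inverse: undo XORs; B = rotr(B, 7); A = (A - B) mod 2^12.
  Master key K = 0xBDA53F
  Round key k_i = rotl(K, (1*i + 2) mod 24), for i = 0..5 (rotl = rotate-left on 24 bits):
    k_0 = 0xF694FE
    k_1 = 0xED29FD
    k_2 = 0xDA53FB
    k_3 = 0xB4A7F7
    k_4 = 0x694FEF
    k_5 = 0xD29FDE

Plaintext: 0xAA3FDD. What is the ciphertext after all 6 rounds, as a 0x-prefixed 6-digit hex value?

0xBB6466

s_0 = plaintext = 0xAA3FDD
s_1 = Round(s_0, k_0) = 0xE7E197
s_2 = Round(s_1, k_1) = 0x9E855E
s_3 = Round(s_2, k_2) = 0xCBD28F
s_4 = Round(s_3, k_3) = 0x8BBCDE
s_5 = Round(s_4, k_4) = 0xA769F2
s_6 = Round(s_5, k_5) = 0xBB6466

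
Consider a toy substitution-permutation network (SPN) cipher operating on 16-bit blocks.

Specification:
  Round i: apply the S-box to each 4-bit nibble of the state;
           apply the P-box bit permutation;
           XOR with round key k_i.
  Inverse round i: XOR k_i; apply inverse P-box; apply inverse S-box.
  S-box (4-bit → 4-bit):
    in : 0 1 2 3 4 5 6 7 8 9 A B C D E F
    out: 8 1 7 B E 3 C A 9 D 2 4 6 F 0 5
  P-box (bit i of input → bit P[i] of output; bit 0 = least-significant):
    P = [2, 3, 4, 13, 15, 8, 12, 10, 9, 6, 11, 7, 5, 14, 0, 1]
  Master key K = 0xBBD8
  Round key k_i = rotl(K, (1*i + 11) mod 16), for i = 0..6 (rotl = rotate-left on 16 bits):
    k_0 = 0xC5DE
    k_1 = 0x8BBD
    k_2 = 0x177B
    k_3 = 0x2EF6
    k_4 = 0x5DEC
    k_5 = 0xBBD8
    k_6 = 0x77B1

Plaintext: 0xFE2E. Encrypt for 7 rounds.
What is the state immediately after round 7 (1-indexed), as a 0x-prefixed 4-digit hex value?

0xF612

s_0 = plaintext = 0xFE2E
s_1 = Round(s_0, k_0) = 0x54FF
s_2 = Round(s_1, k_1) = 0x5349
s_3 = Round(s_2, k_2) = 0x608F
s_4 = Round(s_3, k_3) = 0xAA61
s_5 = Round(s_4, k_4) = 0x09A8
s_6 = Round(s_5, k_5) = 0x905E
s_7 = Round(s_6, k_6) = 0xF612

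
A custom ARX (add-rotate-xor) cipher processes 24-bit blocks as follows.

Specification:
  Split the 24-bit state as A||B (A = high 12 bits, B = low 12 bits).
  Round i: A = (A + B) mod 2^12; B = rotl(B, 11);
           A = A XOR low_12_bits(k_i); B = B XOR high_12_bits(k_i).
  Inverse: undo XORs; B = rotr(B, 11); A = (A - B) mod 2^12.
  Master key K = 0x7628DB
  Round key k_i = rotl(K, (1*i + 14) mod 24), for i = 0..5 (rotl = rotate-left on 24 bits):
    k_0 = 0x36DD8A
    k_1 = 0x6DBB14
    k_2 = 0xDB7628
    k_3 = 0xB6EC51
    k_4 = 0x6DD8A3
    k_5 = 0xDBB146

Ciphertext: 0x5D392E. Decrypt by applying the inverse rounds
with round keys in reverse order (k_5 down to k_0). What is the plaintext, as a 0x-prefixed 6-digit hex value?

s_0 = ciphertext = 0x5D392E
s_1 = InvRound(s_0, k_5) = 0xB6B92A
s_2 = InvRound(s_1, k_4) = 0x3D9FEF
s_3 = InvRound(s_2, k_3) = 0x686902
s_4 = InvRound(s_3, k_2) = 0x74496A
s_5 = InvRound(s_4, k_1) = 0xCEDF63
s_6 = InvRound(s_5, k_0) = 0x94A81D

0x94A81D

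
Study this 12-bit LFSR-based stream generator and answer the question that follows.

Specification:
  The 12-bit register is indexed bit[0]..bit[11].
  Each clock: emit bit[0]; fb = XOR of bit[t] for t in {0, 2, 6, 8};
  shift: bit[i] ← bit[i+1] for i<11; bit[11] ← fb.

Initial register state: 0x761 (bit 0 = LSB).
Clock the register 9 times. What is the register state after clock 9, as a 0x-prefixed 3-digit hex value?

reg_0 = 0x761
clock 1: out=1, reg = 0xBB0
clock 2: out=0, reg = 0xDD8
clock 3: out=0, reg = 0x6EC
clock 4: out=0, reg = 0x376
clock 5: out=0, reg = 0x9BB
clock 6: out=1, reg = 0x4DD
clock 7: out=1, reg = 0xA6E
clock 8: out=0, reg = 0x537
clock 9: out=1, reg = 0xA9B

0xA9B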